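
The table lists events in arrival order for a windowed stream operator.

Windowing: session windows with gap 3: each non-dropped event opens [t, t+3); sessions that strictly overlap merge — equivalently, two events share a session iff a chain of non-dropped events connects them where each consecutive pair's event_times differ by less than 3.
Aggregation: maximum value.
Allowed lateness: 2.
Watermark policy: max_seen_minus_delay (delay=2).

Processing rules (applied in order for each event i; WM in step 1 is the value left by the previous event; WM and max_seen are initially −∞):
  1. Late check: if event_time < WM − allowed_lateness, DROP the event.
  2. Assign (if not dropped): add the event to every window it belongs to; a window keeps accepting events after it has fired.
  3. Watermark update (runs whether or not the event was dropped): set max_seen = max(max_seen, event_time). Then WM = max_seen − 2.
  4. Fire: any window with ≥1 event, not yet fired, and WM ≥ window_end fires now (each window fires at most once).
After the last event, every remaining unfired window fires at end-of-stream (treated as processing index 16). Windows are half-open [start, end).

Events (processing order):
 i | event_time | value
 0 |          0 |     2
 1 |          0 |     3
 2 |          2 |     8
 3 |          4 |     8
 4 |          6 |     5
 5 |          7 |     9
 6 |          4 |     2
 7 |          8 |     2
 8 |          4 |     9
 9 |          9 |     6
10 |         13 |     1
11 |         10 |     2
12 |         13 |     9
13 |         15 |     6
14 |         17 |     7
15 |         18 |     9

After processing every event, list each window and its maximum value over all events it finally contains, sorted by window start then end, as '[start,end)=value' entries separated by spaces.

i=0 t=0 v=2: → [0,3); WM=-2
i=1 t=0 v=3: → [0,3); WM=-2
i=2 t=2 v=8: → [0,5); WM=0
i=3 t=4 v=8: → [0,7); WM=2
i=4 t=6 v=5: → [0,9); WM=4
i=5 t=7 v=9: → [0,10); WM=5
i=6 t=4 v=2: → [0,10); WM=5
i=7 t=8 v=2: → [0,11); WM=6
i=8 t=4 v=9: → [0,11); WM=6
i=9 t=9 v=6: → [0,12); WM=7
i=10 t=13 v=1: → [13,16); WM=11
i=11 t=10 v=2: → [0,13); WM=11
i=12 t=13 v=9: → [13,16); WM=11
i=13 t=15 v=6: → [13,18); WM=13
i=14 t=17 v=7: → [13,20); WM=15
i=15 t=18 v=9: → [13,21); WM=16

[0,13)=9 [13,21)=9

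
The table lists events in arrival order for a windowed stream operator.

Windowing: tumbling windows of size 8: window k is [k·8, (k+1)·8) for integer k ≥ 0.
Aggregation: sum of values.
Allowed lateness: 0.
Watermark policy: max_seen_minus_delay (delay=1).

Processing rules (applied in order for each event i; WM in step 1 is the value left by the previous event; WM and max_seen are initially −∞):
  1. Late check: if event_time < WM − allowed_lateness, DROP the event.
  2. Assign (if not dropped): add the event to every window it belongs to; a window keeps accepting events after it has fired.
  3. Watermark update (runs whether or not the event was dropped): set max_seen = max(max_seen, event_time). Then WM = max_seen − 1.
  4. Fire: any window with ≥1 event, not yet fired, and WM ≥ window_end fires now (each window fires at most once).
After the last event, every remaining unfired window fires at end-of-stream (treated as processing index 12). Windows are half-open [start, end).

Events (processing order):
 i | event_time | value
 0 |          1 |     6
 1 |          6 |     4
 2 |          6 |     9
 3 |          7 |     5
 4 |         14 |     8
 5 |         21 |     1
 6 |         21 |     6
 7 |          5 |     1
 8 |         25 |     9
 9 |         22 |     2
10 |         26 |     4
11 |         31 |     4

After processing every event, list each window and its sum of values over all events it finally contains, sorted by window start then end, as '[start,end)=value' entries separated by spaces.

[0,8)=24 [8,16)=8 [16,24)=7 [24,32)=17

i=0 t=1 v=6: → [0,8); WM=0
i=1 t=6 v=4: → [0,8); WM=5
i=2 t=6 v=9: → [0,8); WM=5
i=3 t=7 v=5: → [0,8); WM=6
i=4 t=14 v=8: → [8,16); WM=13; [0,8) fires=24
i=5 t=21 v=1: → [16,24); WM=20; [8,16) fires=8
i=6 t=21 v=6: → [16,24); WM=20
i=7 t=5 v=1: DROP (t<20-0); WM=20
i=8 t=25 v=9: → [24,32); WM=24; [16,24) fires=7
i=9 t=22 v=2: DROP (t<24-0); WM=24
i=10 t=26 v=4: → [24,32); WM=25
i=11 t=31 v=4: → [24,32); WM=30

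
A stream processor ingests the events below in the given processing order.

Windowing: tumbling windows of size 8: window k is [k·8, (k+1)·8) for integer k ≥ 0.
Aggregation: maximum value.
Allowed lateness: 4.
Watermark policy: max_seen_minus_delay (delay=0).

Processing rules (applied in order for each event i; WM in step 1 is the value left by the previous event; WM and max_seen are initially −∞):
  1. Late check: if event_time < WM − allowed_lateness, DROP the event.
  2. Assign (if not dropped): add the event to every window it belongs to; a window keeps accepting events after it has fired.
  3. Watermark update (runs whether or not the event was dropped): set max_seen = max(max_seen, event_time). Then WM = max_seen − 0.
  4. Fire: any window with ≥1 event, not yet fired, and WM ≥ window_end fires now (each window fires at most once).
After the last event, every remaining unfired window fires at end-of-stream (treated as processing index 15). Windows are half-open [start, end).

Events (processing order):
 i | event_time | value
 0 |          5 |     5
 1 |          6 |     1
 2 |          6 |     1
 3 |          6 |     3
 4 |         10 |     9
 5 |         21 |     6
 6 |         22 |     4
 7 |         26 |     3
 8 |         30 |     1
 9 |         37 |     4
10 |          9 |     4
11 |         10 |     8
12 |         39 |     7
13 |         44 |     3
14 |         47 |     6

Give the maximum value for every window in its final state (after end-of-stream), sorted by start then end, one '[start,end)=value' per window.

[0,8)=5 [8,16)=9 [16,24)=6 [24,32)=3 [32,40)=7 [40,48)=6

i=0 t=5 v=5: → [0,8); WM=5
i=1 t=6 v=1: → [0,8); WM=6
i=2 t=6 v=1: → [0,8); WM=6
i=3 t=6 v=3: → [0,8); WM=6
i=4 t=10 v=9: → [8,16); WM=10; [0,8) fires=5
i=5 t=21 v=6: → [16,24); WM=21; [8,16) fires=9
i=6 t=22 v=4: → [16,24); WM=22
i=7 t=26 v=3: → [24,32); WM=26; [16,24) fires=6
i=8 t=30 v=1: → [24,32); WM=30
i=9 t=37 v=4: → [32,40); WM=37; [24,32) fires=3
i=10 t=9 v=4: DROP (t<37-4); WM=37
i=11 t=10 v=8: DROP (t<37-4); WM=37
i=12 t=39 v=7: → [32,40); WM=39
i=13 t=44 v=3: → [40,48); WM=44; [32,40) fires=7
i=14 t=47 v=6: → [40,48); WM=47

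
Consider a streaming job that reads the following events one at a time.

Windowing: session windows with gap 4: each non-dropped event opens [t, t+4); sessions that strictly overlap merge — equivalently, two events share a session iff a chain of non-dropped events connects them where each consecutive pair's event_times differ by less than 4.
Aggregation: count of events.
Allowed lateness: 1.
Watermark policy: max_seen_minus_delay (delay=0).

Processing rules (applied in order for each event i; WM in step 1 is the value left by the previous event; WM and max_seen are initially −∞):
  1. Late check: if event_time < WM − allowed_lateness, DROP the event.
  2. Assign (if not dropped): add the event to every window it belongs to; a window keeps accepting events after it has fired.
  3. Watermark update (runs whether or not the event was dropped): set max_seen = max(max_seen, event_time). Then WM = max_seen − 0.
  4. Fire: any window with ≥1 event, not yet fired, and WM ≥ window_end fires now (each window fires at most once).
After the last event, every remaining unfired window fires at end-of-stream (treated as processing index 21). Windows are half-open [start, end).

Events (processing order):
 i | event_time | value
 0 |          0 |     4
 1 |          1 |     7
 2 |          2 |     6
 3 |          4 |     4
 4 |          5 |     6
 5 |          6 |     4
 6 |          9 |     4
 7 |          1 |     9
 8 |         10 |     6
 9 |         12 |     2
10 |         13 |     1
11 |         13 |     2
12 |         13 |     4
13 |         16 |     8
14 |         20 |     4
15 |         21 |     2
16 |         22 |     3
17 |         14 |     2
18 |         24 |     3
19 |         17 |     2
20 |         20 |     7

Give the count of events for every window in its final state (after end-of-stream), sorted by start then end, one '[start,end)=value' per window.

i=0 t=0 v=4: → [0,4); WM=0
i=1 t=1 v=7: → [0,5); WM=1
i=2 t=2 v=6: → [0,6); WM=2
i=3 t=4 v=4: → [0,8); WM=4
i=4 t=5 v=6: → [0,9); WM=5
i=5 t=6 v=4: → [0,10); WM=6
i=6 t=9 v=4: → [0,13); WM=9
i=7 t=1 v=9: DROP (t<9-1); WM=9
i=8 t=10 v=6: → [0,14); WM=10
i=9 t=12 v=2: → [0,16); WM=12
i=10 t=13 v=1: → [0,17); WM=13
i=11 t=13 v=2: → [0,17); WM=13
i=12 t=13 v=4: → [0,17); WM=13
i=13 t=16 v=8: → [0,20); WM=16
i=14 t=20 v=4: → [20,24); WM=20
i=15 t=21 v=2: → [20,25); WM=21
i=16 t=22 v=3: → [20,26); WM=22
i=17 t=14 v=2: DROP (t<22-1); WM=22
i=18 t=24 v=3: → [20,28); WM=24
i=19 t=17 v=2: DROP (t<24-1); WM=24
i=20 t=20 v=7: DROP (t<24-1); WM=24

[0,20)=13 [20,28)=4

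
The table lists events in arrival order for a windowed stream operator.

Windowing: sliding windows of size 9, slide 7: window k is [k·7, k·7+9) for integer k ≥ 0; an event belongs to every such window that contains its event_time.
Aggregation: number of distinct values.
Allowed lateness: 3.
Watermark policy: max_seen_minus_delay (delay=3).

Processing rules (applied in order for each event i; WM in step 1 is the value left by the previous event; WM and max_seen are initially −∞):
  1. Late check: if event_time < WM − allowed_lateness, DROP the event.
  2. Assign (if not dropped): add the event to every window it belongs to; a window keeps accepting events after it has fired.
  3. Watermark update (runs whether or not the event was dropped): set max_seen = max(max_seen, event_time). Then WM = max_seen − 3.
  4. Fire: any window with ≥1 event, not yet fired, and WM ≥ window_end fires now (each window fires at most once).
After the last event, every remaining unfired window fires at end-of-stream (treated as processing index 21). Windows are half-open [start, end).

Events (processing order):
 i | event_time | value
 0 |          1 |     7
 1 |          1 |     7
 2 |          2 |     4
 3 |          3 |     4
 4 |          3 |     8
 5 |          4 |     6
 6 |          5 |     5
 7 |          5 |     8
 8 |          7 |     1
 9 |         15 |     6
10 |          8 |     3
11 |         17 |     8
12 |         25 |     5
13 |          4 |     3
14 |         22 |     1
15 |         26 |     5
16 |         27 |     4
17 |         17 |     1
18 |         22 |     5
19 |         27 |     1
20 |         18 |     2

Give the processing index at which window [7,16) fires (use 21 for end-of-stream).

12

i=0 t=1 v=7: → [0,9); WM=-2
i=1 t=1 v=7: → [0,9); WM=-2
i=2 t=2 v=4: → [0,9); WM=-1
i=3 t=3 v=4: → [0,9); WM=0
i=4 t=3 v=8: → [0,9); WM=0
i=5 t=4 v=6: → [0,9); WM=1
i=6 t=5 v=5: → [0,9); WM=2
i=7 t=5 v=8: → [0,9); WM=2
i=8 t=7 v=1: → [7,16),[0,9); WM=4
i=9 t=15 v=6: → [14,23),[7,16); WM=12; [0,9) fires=6
i=10 t=8 v=3: DROP (t<12-3); WM=12
i=11 t=17 v=8: → [14,23); WM=14
i=12 t=25 v=5: → [21,30); WM=22; [7,16) fires=2
i=13 t=4 v=3: DROP (t<22-3); WM=22
i=14 t=22 v=1: → [21,30),[14,23); WM=22
i=15 t=26 v=5: → [21,30); WM=23; [14,23) fires=3
i=16 t=27 v=4: → [21,30); WM=24
i=17 t=17 v=1: DROP (t<24-3); WM=24
i=18 t=22 v=5: → [21,30),[14,23); WM=24
i=19 t=27 v=1: → [21,30); WM=24
i=20 t=18 v=2: DROP (t<24-3); WM=24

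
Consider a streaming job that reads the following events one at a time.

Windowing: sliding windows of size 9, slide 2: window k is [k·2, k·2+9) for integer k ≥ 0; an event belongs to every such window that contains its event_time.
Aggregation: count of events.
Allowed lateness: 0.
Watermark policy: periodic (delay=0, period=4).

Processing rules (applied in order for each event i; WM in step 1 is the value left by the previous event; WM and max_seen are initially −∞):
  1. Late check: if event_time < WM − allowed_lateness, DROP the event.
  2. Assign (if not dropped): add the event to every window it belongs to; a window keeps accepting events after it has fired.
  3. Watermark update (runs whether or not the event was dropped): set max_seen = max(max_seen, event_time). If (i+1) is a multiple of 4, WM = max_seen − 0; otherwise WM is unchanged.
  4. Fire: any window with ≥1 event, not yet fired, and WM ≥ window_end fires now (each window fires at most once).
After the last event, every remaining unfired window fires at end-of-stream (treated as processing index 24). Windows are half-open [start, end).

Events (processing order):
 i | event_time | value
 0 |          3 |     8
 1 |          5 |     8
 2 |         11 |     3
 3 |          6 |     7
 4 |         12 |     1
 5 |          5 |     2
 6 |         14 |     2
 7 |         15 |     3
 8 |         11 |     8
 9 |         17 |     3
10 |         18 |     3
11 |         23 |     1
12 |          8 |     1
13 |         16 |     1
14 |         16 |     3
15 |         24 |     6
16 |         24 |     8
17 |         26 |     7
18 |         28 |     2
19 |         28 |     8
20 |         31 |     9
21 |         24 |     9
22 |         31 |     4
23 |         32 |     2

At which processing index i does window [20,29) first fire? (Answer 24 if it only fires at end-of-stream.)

i=0 t=3 v=8: → [2,11),[0,9); WM=−∞
i=1 t=5 v=8: → [4,13),[2,11),[0,9); WM=−∞
i=2 t=11 v=3: → [10,19),[8,17),[6,15),[4,13); WM=−∞
i=3 t=6 v=7: → [6,15),[4,13),[2,11),[0,9); WM=11; [0,9) fires=3 [2,11) fires=3
i=4 t=12 v=1: → [12,21),[10,19),[8,17),[6,15),[4,13); WM=11
i=5 t=5 v=2: DROP (t<11-0); WM=11
i=6 t=14 v=2: → [14,23),[12,21),[10,19),[8,17),[6,15); WM=11
i=7 t=15 v=3: → [14,23),[12,21),[10,19),[8,17); WM=15; [4,13) fires=4 [6,15) fires=4
i=8 t=11 v=8: DROP (t<15-0); WM=15
i=9 t=17 v=3: → [16,25),[14,23),[12,21),[10,19); WM=15
i=10 t=18 v=3: → [18,27),[16,25),[14,23),[12,21),[10,19); WM=15
i=11 t=23 v=1: → [22,31),[20,29),[18,27),[16,25); WM=23; [8,17) fires=4 [10,19) fires=6 [12,21) fires=5 [14,23) fires=4
i=12 t=8 v=1: DROP (t<23-0); WM=23
i=13 t=16 v=1: DROP (t<23-0); WM=23
i=14 t=16 v=3: DROP (t<23-0); WM=23
i=15 t=24 v=6: → [24,33),[22,31),[20,29),[18,27),[16,25); WM=24
i=16 t=24 v=8: → [24,33),[22,31),[20,29),[18,27),[16,25); WM=24
i=17 t=26 v=7: → [26,35),[24,33),[22,31),[20,29),[18,27); WM=24
i=18 t=28 v=2: → [28,37),[26,35),[24,33),[22,31),[20,29); WM=24
i=19 t=28 v=8: → [28,37),[26,35),[24,33),[22,31),[20,29); WM=28; [16,25) fires=5 [18,27) fires=5
i=20 t=31 v=9: → [30,39),[28,37),[26,35),[24,33); WM=28
i=21 t=24 v=9: DROP (t<28-0); WM=28
i=22 t=31 v=4: → [30,39),[28,37),[26,35),[24,33); WM=28
i=23 t=32 v=2: → [32,41),[30,39),[28,37),[26,35),[24,33); WM=32; [20,29) fires=6 [22,31) fires=6

23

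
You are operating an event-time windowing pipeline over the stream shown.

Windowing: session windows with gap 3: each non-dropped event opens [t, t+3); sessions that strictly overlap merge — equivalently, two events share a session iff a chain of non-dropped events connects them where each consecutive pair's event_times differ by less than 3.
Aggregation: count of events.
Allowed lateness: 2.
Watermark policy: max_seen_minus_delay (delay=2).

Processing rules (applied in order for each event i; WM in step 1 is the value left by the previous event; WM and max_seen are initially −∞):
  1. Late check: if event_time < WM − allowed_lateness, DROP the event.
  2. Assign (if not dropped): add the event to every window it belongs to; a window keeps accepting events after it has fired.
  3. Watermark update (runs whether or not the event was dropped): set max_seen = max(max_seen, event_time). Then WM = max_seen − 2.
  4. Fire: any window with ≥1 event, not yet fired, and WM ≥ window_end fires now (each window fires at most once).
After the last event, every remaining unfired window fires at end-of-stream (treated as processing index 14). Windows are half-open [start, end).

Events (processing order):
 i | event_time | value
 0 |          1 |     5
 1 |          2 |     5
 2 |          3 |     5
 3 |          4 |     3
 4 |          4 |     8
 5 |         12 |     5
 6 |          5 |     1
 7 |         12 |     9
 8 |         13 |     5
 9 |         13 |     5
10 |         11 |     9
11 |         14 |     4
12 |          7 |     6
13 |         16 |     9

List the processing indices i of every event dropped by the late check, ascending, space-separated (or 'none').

i=0 t=1 v=5: → [1,4); WM=-1
i=1 t=2 v=5: → [1,5); WM=0
i=2 t=3 v=5: → [1,6); WM=1
i=3 t=4 v=3: → [1,7); WM=2
i=4 t=4 v=8: → [1,7); WM=2
i=5 t=12 v=5: → [12,15); WM=10
i=6 t=5 v=1: DROP (t<10-2); WM=10
i=7 t=12 v=9: → [12,15); WM=10
i=8 t=13 v=5: → [12,16); WM=11
i=9 t=13 v=5: → [12,16); WM=11
i=10 t=11 v=9: → [11,16); WM=11
i=11 t=14 v=4: → [11,17); WM=12
i=12 t=7 v=6: DROP (t<12-2); WM=12
i=13 t=16 v=9: → [11,19); WM=14

6 12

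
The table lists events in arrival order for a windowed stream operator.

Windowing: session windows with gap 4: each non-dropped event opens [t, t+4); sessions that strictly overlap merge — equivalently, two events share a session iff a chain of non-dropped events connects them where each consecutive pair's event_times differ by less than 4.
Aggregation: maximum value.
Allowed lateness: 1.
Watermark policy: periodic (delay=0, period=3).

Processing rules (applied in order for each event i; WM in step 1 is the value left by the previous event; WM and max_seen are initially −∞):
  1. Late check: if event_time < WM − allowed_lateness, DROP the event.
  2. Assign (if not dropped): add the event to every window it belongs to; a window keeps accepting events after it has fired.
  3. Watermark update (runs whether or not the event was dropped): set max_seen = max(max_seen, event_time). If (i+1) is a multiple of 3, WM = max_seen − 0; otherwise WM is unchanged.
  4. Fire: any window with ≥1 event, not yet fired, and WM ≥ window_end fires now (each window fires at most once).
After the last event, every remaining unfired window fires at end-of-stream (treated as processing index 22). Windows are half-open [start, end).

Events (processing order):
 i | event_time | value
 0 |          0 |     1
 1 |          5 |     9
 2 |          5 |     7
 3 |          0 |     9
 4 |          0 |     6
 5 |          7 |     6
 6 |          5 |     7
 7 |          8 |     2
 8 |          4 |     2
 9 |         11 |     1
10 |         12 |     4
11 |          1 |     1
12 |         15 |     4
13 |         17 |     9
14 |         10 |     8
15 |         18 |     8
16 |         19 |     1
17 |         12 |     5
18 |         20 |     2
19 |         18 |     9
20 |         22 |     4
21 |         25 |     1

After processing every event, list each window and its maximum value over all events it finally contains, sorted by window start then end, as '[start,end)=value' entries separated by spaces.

i=0 t=0 v=1: → [0,4); WM=−∞
i=1 t=5 v=9: → [5,9); WM=−∞
i=2 t=5 v=7: → [5,9); WM=5
i=3 t=0 v=9: DROP (t<5-1); WM=5
i=4 t=0 v=6: DROP (t<5-1); WM=5
i=5 t=7 v=6: → [5,11); WM=7
i=6 t=5 v=7: DROP (t<7-1); WM=7
i=7 t=8 v=2: → [5,12); WM=7
i=8 t=4 v=2: DROP (t<7-1); WM=8
i=9 t=11 v=1: → [5,15); WM=8
i=10 t=12 v=4: → [5,16); WM=8
i=11 t=1 v=1: DROP (t<8-1); WM=12
i=12 t=15 v=4: → [5,19); WM=12
i=13 t=17 v=9: → [5,21); WM=12
i=14 t=10 v=8: DROP (t<12-1); WM=17
i=15 t=18 v=8: → [5,22); WM=17
i=16 t=19 v=1: → [5,23); WM=17
i=17 t=12 v=5: DROP (t<17-1); WM=19
i=18 t=20 v=2: → [5,24); WM=19
i=19 t=18 v=9: → [5,24); WM=19
i=20 t=22 v=4: → [5,26); WM=22
i=21 t=25 v=1: → [5,29); WM=22

[0,4)=1 [5,29)=9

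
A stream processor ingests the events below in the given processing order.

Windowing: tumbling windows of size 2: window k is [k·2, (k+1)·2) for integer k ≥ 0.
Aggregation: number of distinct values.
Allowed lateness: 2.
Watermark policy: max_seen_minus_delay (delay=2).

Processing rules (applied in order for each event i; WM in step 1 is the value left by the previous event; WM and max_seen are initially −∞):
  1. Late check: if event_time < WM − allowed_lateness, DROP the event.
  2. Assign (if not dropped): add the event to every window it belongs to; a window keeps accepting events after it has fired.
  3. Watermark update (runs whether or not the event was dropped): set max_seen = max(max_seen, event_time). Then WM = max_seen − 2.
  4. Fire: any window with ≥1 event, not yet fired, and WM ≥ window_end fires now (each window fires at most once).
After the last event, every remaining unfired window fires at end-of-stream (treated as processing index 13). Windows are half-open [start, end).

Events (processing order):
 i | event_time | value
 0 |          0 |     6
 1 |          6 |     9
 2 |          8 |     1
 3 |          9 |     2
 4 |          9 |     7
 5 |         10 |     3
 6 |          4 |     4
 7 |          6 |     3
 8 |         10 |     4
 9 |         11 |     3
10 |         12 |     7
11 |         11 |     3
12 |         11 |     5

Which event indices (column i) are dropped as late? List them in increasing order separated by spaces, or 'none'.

6

i=0 t=0 v=6: → [0,2); WM=-2
i=1 t=6 v=9: → [6,8); WM=4; [0,2) fires=1
i=2 t=8 v=1: → [8,10); WM=6
i=3 t=9 v=2: → [8,10); WM=7
i=4 t=9 v=7: → [8,10); WM=7
i=5 t=10 v=3: → [10,12); WM=8; [6,8) fires=1
i=6 t=4 v=4: DROP (t<8-2); WM=8
i=7 t=6 v=3: → [6,8); WM=8
i=8 t=10 v=4: → [10,12); WM=8
i=9 t=11 v=3: → [10,12); WM=9
i=10 t=12 v=7: → [12,14); WM=10; [8,10) fires=3
i=11 t=11 v=3: → [10,12); WM=10
i=12 t=11 v=5: → [10,12); WM=10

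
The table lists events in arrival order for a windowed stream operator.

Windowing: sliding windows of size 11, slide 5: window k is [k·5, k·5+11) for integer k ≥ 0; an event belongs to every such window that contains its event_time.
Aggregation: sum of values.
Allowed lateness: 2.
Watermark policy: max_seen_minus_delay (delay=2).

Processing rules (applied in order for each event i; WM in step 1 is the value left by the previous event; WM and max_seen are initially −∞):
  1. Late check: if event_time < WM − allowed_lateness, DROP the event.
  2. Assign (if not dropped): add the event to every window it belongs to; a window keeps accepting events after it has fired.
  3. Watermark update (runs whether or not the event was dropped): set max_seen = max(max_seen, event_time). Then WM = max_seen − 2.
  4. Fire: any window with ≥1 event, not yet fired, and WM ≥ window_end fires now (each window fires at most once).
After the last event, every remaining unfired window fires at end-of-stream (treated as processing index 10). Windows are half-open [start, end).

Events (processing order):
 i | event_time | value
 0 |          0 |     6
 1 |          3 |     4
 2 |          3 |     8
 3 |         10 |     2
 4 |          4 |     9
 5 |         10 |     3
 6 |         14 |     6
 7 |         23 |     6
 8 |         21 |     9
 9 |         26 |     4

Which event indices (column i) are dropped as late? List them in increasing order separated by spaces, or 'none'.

4

i=0 t=0 v=6: → [0,11); WM=-2
i=1 t=3 v=4: → [0,11); WM=1
i=2 t=3 v=8: → [0,11); WM=1
i=3 t=10 v=2: → [10,21),[5,16),[0,11); WM=8
i=4 t=4 v=9: DROP (t<8-2); WM=8
i=5 t=10 v=3: → [10,21),[5,16),[0,11); WM=8
i=6 t=14 v=6: → [10,21),[5,16); WM=12; [0,11) fires=23
i=7 t=23 v=6: → [20,31),[15,26); WM=21; [5,16) fires=11 [10,21) fires=11
i=8 t=21 v=9: → [20,31),[15,26); WM=21
i=9 t=26 v=4: → [25,36),[20,31); WM=24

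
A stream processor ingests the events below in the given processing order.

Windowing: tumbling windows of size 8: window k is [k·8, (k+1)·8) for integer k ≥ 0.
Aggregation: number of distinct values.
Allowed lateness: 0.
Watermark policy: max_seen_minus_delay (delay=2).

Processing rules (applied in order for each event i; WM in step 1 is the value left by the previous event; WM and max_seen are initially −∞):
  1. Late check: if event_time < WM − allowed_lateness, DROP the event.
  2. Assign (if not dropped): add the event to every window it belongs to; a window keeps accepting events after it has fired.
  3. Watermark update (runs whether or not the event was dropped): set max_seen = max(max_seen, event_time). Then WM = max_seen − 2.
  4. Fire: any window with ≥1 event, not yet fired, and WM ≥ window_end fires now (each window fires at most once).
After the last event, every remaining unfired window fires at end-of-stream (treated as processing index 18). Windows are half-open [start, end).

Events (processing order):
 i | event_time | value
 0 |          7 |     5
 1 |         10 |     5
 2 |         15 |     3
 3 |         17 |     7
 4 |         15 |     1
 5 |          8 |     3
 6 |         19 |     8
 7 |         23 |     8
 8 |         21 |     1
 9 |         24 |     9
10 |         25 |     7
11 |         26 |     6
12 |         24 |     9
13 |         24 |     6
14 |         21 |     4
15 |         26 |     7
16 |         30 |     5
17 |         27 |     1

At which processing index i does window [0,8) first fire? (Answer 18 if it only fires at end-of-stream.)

i=0 t=7 v=5: → [0,8); WM=5
i=1 t=10 v=5: → [8,16); WM=8; [0,8) fires=1
i=2 t=15 v=3: → [8,16); WM=13
i=3 t=17 v=7: → [16,24); WM=15
i=4 t=15 v=1: → [8,16); WM=15
i=5 t=8 v=3: DROP (t<15-0); WM=15
i=6 t=19 v=8: → [16,24); WM=17; [8,16) fires=3
i=7 t=23 v=8: → [16,24); WM=21
i=8 t=21 v=1: → [16,24); WM=21
i=9 t=24 v=9: → [24,32); WM=22
i=10 t=25 v=7: → [24,32); WM=23
i=11 t=26 v=6: → [24,32); WM=24; [16,24) fires=3
i=12 t=24 v=9: → [24,32); WM=24
i=13 t=24 v=6: → [24,32); WM=24
i=14 t=21 v=4: DROP (t<24-0); WM=24
i=15 t=26 v=7: → [24,32); WM=24
i=16 t=30 v=5: → [24,32); WM=28
i=17 t=27 v=1: DROP (t<28-0); WM=28

1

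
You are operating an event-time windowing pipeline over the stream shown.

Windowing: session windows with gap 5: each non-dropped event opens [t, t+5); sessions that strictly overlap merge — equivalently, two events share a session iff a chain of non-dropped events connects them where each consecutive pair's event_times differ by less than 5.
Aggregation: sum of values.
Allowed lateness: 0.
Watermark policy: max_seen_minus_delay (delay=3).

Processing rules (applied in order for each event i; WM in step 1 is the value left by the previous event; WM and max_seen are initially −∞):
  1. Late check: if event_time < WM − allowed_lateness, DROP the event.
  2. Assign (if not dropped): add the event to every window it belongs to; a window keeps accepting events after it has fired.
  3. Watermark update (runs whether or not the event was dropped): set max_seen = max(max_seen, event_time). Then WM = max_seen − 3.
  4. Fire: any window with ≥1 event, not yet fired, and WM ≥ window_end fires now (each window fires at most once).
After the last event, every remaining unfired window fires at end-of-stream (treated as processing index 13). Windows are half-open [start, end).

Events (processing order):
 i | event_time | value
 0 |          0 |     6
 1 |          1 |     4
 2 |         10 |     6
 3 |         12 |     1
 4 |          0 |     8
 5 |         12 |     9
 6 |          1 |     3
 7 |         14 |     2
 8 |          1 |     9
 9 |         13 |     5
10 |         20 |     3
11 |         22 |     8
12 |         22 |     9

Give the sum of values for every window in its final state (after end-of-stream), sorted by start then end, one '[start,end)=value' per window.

i=0 t=0 v=6: → [0,5); WM=-3
i=1 t=1 v=4: → [0,6); WM=-2
i=2 t=10 v=6: → [10,15); WM=7
i=3 t=12 v=1: → [10,17); WM=9
i=4 t=0 v=8: DROP (t<9-0); WM=9
i=5 t=12 v=9: → [10,17); WM=9
i=6 t=1 v=3: DROP (t<9-0); WM=9
i=7 t=14 v=2: → [10,19); WM=11
i=8 t=1 v=9: DROP (t<11-0); WM=11
i=9 t=13 v=5: → [10,19); WM=11
i=10 t=20 v=3: → [20,25); WM=17
i=11 t=22 v=8: → [20,27); WM=19
i=12 t=22 v=9: → [20,27); WM=19

[0,6)=10 [10,19)=23 [20,27)=20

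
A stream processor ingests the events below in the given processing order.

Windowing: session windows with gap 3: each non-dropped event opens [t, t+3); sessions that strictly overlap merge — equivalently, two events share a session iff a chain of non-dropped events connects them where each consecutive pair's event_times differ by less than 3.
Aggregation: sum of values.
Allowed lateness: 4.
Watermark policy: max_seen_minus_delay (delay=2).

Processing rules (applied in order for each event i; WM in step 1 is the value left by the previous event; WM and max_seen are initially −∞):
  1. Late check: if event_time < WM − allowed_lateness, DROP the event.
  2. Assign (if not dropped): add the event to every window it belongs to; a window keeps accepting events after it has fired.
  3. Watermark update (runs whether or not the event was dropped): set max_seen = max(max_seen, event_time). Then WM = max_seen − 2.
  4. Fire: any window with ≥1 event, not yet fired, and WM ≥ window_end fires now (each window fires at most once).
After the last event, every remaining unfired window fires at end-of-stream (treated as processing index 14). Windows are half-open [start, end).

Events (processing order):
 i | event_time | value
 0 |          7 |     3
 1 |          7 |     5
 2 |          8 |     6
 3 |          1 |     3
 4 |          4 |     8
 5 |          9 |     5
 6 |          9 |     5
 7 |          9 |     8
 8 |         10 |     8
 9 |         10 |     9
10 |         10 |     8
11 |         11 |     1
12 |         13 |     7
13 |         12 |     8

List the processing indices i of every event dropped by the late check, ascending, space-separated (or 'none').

i=0 t=7 v=3: → [7,10); WM=5
i=1 t=7 v=5: → [7,10); WM=5
i=2 t=8 v=6: → [7,11); WM=6
i=3 t=1 v=3: DROP (t<6-4); WM=6
i=4 t=4 v=8: → [4,7); WM=6
i=5 t=9 v=5: → [7,12); WM=7
i=6 t=9 v=5: → [7,12); WM=7
i=7 t=9 v=8: → [7,12); WM=7
i=8 t=10 v=8: → [7,13); WM=8
i=9 t=10 v=9: → [7,13); WM=8
i=10 t=10 v=8: → [7,13); WM=8
i=11 t=11 v=1: → [7,14); WM=9
i=12 t=13 v=7: → [7,16); WM=11
i=13 t=12 v=8: → [7,16); WM=11

3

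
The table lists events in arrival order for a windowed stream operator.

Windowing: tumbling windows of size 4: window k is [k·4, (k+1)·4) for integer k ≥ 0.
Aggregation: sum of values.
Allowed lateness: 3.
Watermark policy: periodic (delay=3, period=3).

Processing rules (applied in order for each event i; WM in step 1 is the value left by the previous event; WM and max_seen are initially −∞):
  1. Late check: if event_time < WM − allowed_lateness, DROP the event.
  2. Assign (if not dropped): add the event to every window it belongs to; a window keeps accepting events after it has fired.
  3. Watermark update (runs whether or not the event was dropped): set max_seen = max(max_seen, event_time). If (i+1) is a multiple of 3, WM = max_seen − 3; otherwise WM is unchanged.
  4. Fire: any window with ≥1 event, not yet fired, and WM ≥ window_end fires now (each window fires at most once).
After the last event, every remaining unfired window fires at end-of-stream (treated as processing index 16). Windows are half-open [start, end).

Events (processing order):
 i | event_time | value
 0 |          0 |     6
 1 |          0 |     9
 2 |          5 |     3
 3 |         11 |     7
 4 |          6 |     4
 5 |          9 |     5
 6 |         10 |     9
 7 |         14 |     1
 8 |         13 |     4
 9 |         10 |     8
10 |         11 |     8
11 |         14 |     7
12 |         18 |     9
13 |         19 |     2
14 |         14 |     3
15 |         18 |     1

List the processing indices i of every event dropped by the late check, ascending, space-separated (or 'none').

none

i=0 t=0 v=6: → [0,4); WM=−∞
i=1 t=0 v=9: → [0,4); WM=−∞
i=2 t=5 v=3: → [4,8); WM=2
i=3 t=11 v=7: → [8,12); WM=2
i=4 t=6 v=4: → [4,8); WM=2
i=5 t=9 v=5: → [8,12); WM=8; [0,4) fires=15 [4,8) fires=7
i=6 t=10 v=9: → [8,12); WM=8
i=7 t=14 v=1: → [12,16); WM=8
i=8 t=13 v=4: → [12,16); WM=11
i=9 t=10 v=8: → [8,12); WM=11
i=10 t=11 v=8: → [8,12); WM=11
i=11 t=14 v=7: → [12,16); WM=11
i=12 t=18 v=9: → [16,20); WM=11
i=13 t=19 v=2: → [16,20); WM=11
i=14 t=14 v=3: → [12,16); WM=16; [8,12) fires=37 [12,16) fires=15
i=15 t=18 v=1: → [16,20); WM=16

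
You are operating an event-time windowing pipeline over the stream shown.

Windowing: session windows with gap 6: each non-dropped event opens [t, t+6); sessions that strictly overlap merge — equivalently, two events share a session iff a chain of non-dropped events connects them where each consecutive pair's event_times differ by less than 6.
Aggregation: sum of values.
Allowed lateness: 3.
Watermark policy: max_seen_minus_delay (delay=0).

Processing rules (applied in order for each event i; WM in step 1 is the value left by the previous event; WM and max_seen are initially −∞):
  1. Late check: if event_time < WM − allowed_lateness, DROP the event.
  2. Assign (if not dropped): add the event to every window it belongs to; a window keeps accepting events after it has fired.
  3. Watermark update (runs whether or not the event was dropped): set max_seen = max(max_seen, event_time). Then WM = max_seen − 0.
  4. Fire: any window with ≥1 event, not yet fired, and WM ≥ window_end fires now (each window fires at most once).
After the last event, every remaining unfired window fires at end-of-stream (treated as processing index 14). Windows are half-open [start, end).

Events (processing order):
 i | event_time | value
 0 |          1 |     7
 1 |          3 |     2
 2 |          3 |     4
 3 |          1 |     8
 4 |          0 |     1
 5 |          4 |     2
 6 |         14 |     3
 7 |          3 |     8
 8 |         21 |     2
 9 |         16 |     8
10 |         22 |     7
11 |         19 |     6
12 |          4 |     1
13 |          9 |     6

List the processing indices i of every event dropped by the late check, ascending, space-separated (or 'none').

i=0 t=1 v=7: → [1,7); WM=1
i=1 t=3 v=2: → [1,9); WM=3
i=2 t=3 v=4: → [1,9); WM=3
i=3 t=1 v=8: → [1,9); WM=3
i=4 t=0 v=1: → [0,9); WM=3
i=5 t=4 v=2: → [0,10); WM=4
i=6 t=14 v=3: → [14,20); WM=14
i=7 t=3 v=8: DROP (t<14-3); WM=14
i=8 t=21 v=2: → [21,27); WM=21
i=9 t=16 v=8: DROP (t<21-3); WM=21
i=10 t=22 v=7: → [21,28); WM=22
i=11 t=19 v=6: → [14,28); WM=22
i=12 t=4 v=1: DROP (t<22-3); WM=22
i=13 t=9 v=6: DROP (t<22-3); WM=22

7 9 12 13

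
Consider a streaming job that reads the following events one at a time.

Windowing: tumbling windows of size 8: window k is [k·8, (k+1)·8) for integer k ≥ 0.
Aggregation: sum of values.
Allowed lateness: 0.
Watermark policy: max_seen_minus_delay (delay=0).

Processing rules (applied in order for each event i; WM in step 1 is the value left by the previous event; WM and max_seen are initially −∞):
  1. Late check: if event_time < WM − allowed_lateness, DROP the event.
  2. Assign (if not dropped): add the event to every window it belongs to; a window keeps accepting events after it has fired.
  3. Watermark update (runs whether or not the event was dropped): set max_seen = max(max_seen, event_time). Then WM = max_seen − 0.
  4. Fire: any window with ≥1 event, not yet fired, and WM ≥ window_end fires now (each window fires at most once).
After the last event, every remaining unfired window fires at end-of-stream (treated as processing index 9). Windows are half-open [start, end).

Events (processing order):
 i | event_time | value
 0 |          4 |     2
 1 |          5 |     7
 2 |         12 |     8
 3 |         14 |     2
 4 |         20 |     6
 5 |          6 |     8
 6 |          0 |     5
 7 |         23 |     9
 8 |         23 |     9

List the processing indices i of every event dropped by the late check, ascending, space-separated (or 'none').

5 6

i=0 t=4 v=2: → [0,8); WM=4
i=1 t=5 v=7: → [0,8); WM=5
i=2 t=12 v=8: → [8,16); WM=12; [0,8) fires=9
i=3 t=14 v=2: → [8,16); WM=14
i=4 t=20 v=6: → [16,24); WM=20; [8,16) fires=10
i=5 t=6 v=8: DROP (t<20-0); WM=20
i=6 t=0 v=5: DROP (t<20-0); WM=20
i=7 t=23 v=9: → [16,24); WM=23
i=8 t=23 v=9: → [16,24); WM=23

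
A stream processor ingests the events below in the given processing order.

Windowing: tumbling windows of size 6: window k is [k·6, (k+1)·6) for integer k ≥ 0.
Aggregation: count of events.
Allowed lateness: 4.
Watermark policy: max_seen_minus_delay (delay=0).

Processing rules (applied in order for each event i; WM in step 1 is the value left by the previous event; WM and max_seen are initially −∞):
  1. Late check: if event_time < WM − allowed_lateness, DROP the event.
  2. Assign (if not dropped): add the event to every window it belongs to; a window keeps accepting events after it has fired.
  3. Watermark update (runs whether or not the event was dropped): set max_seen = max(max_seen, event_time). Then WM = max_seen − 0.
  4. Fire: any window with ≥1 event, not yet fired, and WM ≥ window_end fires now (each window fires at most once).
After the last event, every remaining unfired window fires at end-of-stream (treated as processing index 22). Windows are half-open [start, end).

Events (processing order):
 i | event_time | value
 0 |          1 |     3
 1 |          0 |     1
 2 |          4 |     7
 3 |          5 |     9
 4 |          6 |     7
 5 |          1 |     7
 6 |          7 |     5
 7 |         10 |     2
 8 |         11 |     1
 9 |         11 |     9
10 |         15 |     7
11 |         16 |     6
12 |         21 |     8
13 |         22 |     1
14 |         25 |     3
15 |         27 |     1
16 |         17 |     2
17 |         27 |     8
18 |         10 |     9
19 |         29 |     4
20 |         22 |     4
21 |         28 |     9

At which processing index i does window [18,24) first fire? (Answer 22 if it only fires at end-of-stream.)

14

i=0 t=1 v=3: → [0,6); WM=1
i=1 t=0 v=1: → [0,6); WM=1
i=2 t=4 v=7: → [0,6); WM=4
i=3 t=5 v=9: → [0,6); WM=5
i=4 t=6 v=7: → [6,12); WM=6; [0,6) fires=4
i=5 t=1 v=7: DROP (t<6-4); WM=6
i=6 t=7 v=5: → [6,12); WM=7
i=7 t=10 v=2: → [6,12); WM=10
i=8 t=11 v=1: → [6,12); WM=11
i=9 t=11 v=9: → [6,12); WM=11
i=10 t=15 v=7: → [12,18); WM=15; [6,12) fires=5
i=11 t=16 v=6: → [12,18); WM=16
i=12 t=21 v=8: → [18,24); WM=21; [12,18) fires=2
i=13 t=22 v=1: → [18,24); WM=22
i=14 t=25 v=3: → [24,30); WM=25; [18,24) fires=2
i=15 t=27 v=1: → [24,30); WM=27
i=16 t=17 v=2: DROP (t<27-4); WM=27
i=17 t=27 v=8: → [24,30); WM=27
i=18 t=10 v=9: DROP (t<27-4); WM=27
i=19 t=29 v=4: → [24,30); WM=29
i=20 t=22 v=4: DROP (t<29-4); WM=29
i=21 t=28 v=9: → [24,30); WM=29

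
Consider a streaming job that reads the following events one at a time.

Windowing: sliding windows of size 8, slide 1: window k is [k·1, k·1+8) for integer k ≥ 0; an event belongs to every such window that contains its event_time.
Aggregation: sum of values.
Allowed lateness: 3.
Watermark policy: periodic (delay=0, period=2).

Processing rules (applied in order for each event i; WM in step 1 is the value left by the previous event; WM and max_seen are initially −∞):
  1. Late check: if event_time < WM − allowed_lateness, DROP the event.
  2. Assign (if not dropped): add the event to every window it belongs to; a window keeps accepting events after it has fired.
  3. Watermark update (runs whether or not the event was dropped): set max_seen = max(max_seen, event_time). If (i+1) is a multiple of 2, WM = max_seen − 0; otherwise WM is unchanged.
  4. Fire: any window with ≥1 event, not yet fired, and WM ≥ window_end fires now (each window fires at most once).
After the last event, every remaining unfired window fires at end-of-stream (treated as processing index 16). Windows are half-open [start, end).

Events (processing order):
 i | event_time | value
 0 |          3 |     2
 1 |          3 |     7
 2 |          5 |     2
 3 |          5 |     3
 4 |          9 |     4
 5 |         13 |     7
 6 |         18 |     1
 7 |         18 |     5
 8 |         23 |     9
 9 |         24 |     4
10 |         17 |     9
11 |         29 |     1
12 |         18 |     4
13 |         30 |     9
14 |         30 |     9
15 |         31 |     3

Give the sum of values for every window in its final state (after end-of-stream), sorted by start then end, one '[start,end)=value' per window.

[0,8)=14 [1,9)=14 [2,10)=18 [3,11)=18 [4,12)=9 [5,13)=9 [6,14)=11 [7,15)=11 [8,16)=11 [9,17)=11 [10,18)=7 [11,19)=13 [12,20)=13 [13,21)=13 [14,22)=6 [15,23)=6 [16,24)=15 [17,25)=19 [18,26)=19 [19,27)=13 [20,28)=13 [21,29)=13 [22,30)=14 [23,31)=32 [24,32)=26 [25,33)=22 [26,34)=22 [27,35)=22 [28,36)=22 [29,37)=22 [30,38)=21 [31,39)=3

i=0 t=3 v=2: → [3,11),[2,10),[1,9),[0,8); WM=−∞
i=1 t=3 v=7: → [3,11),[2,10),[1,9),[0,8); WM=3
i=2 t=5 v=2: → [5,13),[4,12),[3,11),[2,10),[1,9),[0,8); WM=3
i=3 t=5 v=3: → [5,13),[4,12),[3,11),[2,10),[1,9),[0,8); WM=5
i=4 t=9 v=4: → [9,17),[8,16),[7,15),[6,14),[5,13),[4,12),[3,11),[2,10); WM=5
i=5 t=13 v=7: → [13,21),[12,20),[11,19),[10,18),[9,17),[8,16),[7,15),[6,14); WM=13; [0,8) fires=14 [1,9) fires=14 [2,10) fires=18 [3,11) fires=18 [4,12) fires=9 [5,13) fires=9
i=6 t=18 v=1: → [18,26),[17,25),[16,24),[15,23),[14,22),[13,21),[12,20),[11,19); WM=13
i=7 t=18 v=5: → [18,26),[17,25),[16,24),[15,23),[14,22),[13,21),[12,20),[11,19); WM=18; [6,14) fires=11 [7,15) fires=11 [8,16) fires=11 [9,17) fires=11 [10,18) fires=7
i=8 t=23 v=9: → [23,31),[22,30),[21,29),[20,28),[19,27),[18,26),[17,25),[16,24); WM=18
i=9 t=24 v=4: → [24,32),[23,31),[22,30),[21,29),[20,28),[19,27),[18,26),[17,25); WM=24; [11,19) fires=13 [12,20) fires=13 [13,21) fires=13 [14,22) fires=6 [15,23) fires=6 [16,24) fires=15
i=10 t=17 v=9: DROP (t<24-3); WM=24
i=11 t=29 v=1: → [29,37),[28,36),[27,35),[26,34),[25,33),[24,32),[23,31),[22,30); WM=29; [17,25) fires=19 [18,26) fires=19 [19,27) fires=13 [20,28) fires=13 [21,29) fires=13
i=12 t=18 v=4: DROP (t<29-3); WM=29
i=13 t=30 v=9: → [30,38),[29,37),[28,36),[27,35),[26,34),[25,33),[24,32),[23,31); WM=30; [22,30) fires=14
i=14 t=30 v=9: → [30,38),[29,37),[28,36),[27,35),[26,34),[25,33),[24,32),[23,31); WM=30
i=15 t=31 v=3: → [31,39),[30,38),[29,37),[28,36),[27,35),[26,34),[25,33),[24,32); WM=31; [23,31) fires=32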